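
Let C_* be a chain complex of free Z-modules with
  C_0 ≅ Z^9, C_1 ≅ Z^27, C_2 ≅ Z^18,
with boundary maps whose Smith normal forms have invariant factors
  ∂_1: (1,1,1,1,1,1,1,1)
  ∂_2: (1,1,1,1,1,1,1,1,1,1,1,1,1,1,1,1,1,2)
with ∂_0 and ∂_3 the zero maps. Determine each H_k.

H_0: b_0 = 9 − 0 − 8 = 1; torsion from ∂_1 factors > 1: none. So H_0 ≅ Z.
H_1: b_1 = 27 − 8 − 18 = 1; torsion from ∂_2 factors > 1: [2]. So H_1 ≅ Z ⊕ Z/2Z.
H_2: b_2 = 18 − 18 − 0 = 0; torsion from ∂_3 factors > 1: none. So H_2 ≅ 0.

H_0 ≅ Z,  H_1 ≅ Z ⊕ Z/2Z,  H_2 = 0.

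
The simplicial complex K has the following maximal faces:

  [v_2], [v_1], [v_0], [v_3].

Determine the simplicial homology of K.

K has 4 vertices.
rank ∂_0 = 0, rank ∂_1 = 0 ⇒ b_0 = 4 − 0 − 0 = 4. So H_0 = Z^4.

H_0 ≅ Z^4.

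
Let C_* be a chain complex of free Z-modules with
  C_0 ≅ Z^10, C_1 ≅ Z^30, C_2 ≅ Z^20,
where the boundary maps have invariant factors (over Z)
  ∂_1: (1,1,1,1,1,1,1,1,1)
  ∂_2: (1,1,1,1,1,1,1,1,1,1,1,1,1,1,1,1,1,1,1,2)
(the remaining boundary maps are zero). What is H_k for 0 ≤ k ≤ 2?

H_0 ≅ Z,  H_1 ≅ Z ⊕ Z/2,  H_2 = 0.

H_0: b_0 = 10 − 0 − 9 = 1; torsion from ∂_1 factors > 1: none. So H_0 ≅ Z.
H_1: b_1 = 30 − 9 − 20 = 1; torsion from ∂_2 factors > 1: [2]. So H_1 ≅ Z ⊕ Z/2.
H_2: b_2 = 20 − 20 − 0 = 0; torsion from ∂_3 factors > 1: none. So H_2 ≅ 0.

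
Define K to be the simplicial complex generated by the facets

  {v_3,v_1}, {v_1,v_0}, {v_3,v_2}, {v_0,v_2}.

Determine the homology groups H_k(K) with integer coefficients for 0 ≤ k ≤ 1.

H_0 ≅ Z,  H_1 ≅ Z.

We work with the vertex ordering v_0 < v_1 < v_2 < v_3. The simplices of K, each written with vertices in increasing order, are:

  0-simplices (4): [v_0], [v_1], [v_2], [v_3]
  1-simplices (4): [v_0,v_1], [v_0,v_2], [v_1,v_3], [v_2,v_3]

so the chain groups are C_0 ≅ Z^4, C_1 ≅ Z^4.

∂_1: C_1 → C_0 is given by ∂[p,q] = [q] − [p].
This gives a 4×4 integer matrix of rank 3; reducing to Smith normal form yields diagonal entries (1,1,1).

From H_k ≅ ker(∂_k) / im(∂_{k+1}) we obtain:

  H_0: rank C_0 − rank ∂_1 = 4 − 3 = 1, and the invariant factors of ∂_1 are all 1, so H_0 = Z.
  H_1: rank ker ∂_1 − rank ∂_2 = (4 − 3) − 0 = 1, and there is no ∂_2, so H_1 = Z.

(K is a triangulation of the circle S^1.)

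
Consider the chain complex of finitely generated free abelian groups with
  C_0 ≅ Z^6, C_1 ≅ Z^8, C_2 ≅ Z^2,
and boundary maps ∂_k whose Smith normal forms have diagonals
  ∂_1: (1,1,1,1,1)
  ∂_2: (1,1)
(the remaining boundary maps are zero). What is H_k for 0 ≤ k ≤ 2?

H_0 = Z,  H_1 = Z,  H_2 = 0.

H_0: b_0 = 6 − 0 − 5 = 1; torsion from ∂_1 factors > 1: none. So H_0 = Z.
H_1: b_1 = 8 − 5 − 2 = 1; torsion from ∂_2 factors > 1: none. So H_1 = Z.
H_2: b_2 = 2 − 2 − 0 = 0; torsion from ∂_3 factors > 1: none. So H_2 = 0.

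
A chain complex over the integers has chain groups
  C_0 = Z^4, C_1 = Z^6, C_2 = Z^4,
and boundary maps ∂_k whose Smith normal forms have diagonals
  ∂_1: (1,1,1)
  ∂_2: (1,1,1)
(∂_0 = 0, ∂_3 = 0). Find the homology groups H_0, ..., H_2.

H_0 = Z,  H_1 = 0,  H_2 = Z.

H_0: b_0 = 4 − 0 − 3 = 1; torsion from ∂_1 factors > 1: none. So H_0 = Z.
H_1: b_1 = 6 − 3 − 3 = 0; torsion from ∂_2 factors > 1: none. So H_1 = 0.
H_2: b_2 = 4 − 3 − 0 = 1; torsion from ∂_3 factors > 1: none. So H_2 = Z.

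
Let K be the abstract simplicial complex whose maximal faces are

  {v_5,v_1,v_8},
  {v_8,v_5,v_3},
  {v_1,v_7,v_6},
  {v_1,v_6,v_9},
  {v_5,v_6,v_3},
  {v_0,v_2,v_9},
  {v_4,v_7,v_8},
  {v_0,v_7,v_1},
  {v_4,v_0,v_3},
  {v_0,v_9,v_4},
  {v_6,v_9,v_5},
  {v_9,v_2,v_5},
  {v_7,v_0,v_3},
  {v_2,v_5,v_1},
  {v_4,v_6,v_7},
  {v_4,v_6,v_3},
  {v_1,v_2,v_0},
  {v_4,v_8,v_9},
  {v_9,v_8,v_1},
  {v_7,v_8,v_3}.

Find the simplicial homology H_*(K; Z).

We work with the vertex ordering v_0 < v_1 < v_2 < v_3 < v_4 < v_5 < v_6 < v_7 < v_8 < v_9. The simplices of K, each written with vertices in increasing order, are:

  0-simplices (10): [v_0], [v_1], [v_2], [v_3], [v_4], [v_5], [v_6], [v_7], [v_8], [v_9]
  1-simplices (30): (30 of them)
  2-simplices (20): (20 of them)

Hence C_0 ≅ Z^10, C_1 ≅ Z^30, C_2 ≅ Z^20.

The boundary map ∂_1: C_1 → C_0 maps an edge to its endpoints' difference, ∂[p,q] = q − p. For instance
  ∂[v_0,v_3] = [v_3] − [v_0].
This gives a 10×30 integer matrix of rank 9; reducing to Smith normal form yields diagonal entries (1,1,1,1,1,1,1,1,1).

The boundary map ∂_2: C_2 → C_1 maps a triangle to the signed sum of its edges. For instance
  ∂[v_1,v_2,v_5] = [v_2,v_5] − [v_1,v_5] + [v_1,v_2],
  ∂[v_0,v_1,v_7] = [v_1,v_7] − [v_0,v_7] + [v_0,v_1].
This gives a 30×20 integer matrix of rank 20; reducing to Smith normal form yields diagonal entries (1,1,1,1,1,1,1,1,1,1,1,1,1,1,1,1,1,1,1,2).

From H_k ≅ ker(∂_k) / im(∂_{k+1}) we obtain:

  H_0: rank C_0 − rank ∂_1 = 10 − 9 = 1, and the invariant factors of ∂_1 are all 1, so H_0 = Z.
  H_1: rank ker ∂_1 − rank ∂_2 = (30 − 9) − 20 = 1, and ∂_2 has invariant factor 2 > 1, so H_1 = Z × Z/2.
  H_2: rank ker ∂_2 − rank ∂_3 = (20 − 20) − 0 = 0, and there is no ∂_3, so H_2 = 0.

H_0 = Z,  H_1 = Z × Z/2,  H_2 = 0.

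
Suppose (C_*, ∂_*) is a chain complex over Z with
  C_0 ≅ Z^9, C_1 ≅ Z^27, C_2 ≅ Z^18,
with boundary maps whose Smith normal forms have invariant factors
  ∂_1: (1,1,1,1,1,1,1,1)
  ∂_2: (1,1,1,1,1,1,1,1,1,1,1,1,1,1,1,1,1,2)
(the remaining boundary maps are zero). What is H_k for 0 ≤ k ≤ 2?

H_0: b_0 = 9 − 0 − 8 = 1; torsion from ∂_1 factors > 1: none. So H_0 ≅ Z.
H_1: b_1 = 27 − 8 − 18 = 1; torsion from ∂_2 factors > 1: [2]. So H_1 ≅ Z ⊕ Z/2.
H_2: b_2 = 18 − 18 − 0 = 0; torsion from ∂_3 factors > 1: none. So H_2 ≅ 0.

H_0 ≅ Z,  H_1 ≅ Z ⊕ Z/2,  H_2 = 0.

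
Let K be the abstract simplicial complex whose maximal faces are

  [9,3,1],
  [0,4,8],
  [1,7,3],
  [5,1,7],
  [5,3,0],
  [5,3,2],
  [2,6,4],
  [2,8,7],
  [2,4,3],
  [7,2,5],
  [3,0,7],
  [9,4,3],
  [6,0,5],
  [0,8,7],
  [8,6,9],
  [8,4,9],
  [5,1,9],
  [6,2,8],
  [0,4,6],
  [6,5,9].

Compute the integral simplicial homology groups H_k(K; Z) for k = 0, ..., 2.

K has 10 vertices, 30 edges, 20 triangles.
rank ∂_0 = 0, rank ∂_1 = 9 ⇒ b_0 = 10 − 0 − 9 = 1; all invariant factors of ∂_1 are 1 so no torsion. So H_0 ≅ Z.
rank ∂_1 = 9, rank ∂_2 = 20 ⇒ b_1 = 30 − 9 − 20 = 1; ∂_2 has invariant factor(s) [2] giving torsion. So H_1 ≅ Z ⊕ Z/2.
rank ∂_2 = 20, rank ∂_3 = 0 ⇒ b_2 = 20 − 20 − 0 = 0. So H_2 ≅ 0.

H_0 = Z,  H_1 = Z ⊕ Z/2,  H_2 = 0.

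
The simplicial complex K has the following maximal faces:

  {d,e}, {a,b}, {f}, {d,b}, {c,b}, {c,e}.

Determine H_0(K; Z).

H_0 = Z^2.

We work with the vertex ordering a < b < c < d < e < f. The simplices of K, each written with vertices in increasing order, are:

  0-simplices (6): a, b, c, d, e, f
  1-simplices (5): ab, bc, bd, ce, de

Hence C_0 ≅ Z^6, C_1 ≅ Z^5.

Boundary ∂_1: C_1 → C_0 maps an edge to its endpoints' difference, ∂[p,q] = q − p. For instance
  ∂ab = b − a.
The 6×5 boundary matrix has rank 4 and Smith normal form diag(1,1,1,1).

Now H_k = ker ∂_k / im ∂_{k+1}, so:

  H_0: rank C_0 − rank ∂_1 = 6 − 4 = 2, and the invariant factors of ∂_1 are all 1, so H_0 = Z^2.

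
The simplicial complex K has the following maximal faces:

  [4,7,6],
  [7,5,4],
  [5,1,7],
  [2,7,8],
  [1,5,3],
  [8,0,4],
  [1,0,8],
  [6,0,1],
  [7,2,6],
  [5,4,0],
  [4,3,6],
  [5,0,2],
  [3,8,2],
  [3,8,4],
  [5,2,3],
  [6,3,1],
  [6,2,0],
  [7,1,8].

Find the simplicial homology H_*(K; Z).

Take the total order 0 < 1 < 2 < 3 < 4 < 5 < 6 < 7 < 8 on the vertex set. Then K (dimension 2) consists of the simplices:

  0-simplices (9): [0], [1], [2], [3], [4], [5], [6], [7], [8]
  1-simplices (27): (27 of them)
  2-simplices (18): [0,1,6], [0,1,8], [0,2,5], [0,2,6], [0,4,5], [0,4,8], [1,3,5], [1,3,6], [1,5,7], [1,7,8], [2,3,5], [2,3,8], [2,6,7], [2,7,8], [3,4,6], [3,4,8], [4,5,7], [4,6,7]

so the chain groups are C_0 ≅ Z^9, C_1 ≅ Z^27, C_2 ≅ Z^18.

Boundary ∂_1: C_1 → C_0 is given by ∂[p,q] = [q] − [p]. For instance
  ∂[5,7] = [7] − [5].
The 9×27 boundary matrix has rank 8 and Smith normal form diag(1,1,1,1,1,1,1,1).

The boundary map ∂_2: C_2 → C_1 acts by ∂[p,q,r] = [q,r] − [p,r] + [p,q]. For instance
  ∂[2,3,8] = [3,8] − [2,8] + [2,3],
  ∂[4,5,7] = [5,7] − [4,7] + [4,5].
This gives a 27×18 integer matrix of rank 17; reducing to Smith normal form yields diagonal entries (1,1,1,1,1,1,1,1,1,1,1,1,1,1,1,1,1).

Reading off H_k = ker ∂_k / im ∂_{k+1}:

  H_0: rank C_0 − rank ∂_1 = 9 − 8 = 1, and the invariant factors of ∂_1 are all 1, so H_0 ≅ Z.
  H_1: rank ker ∂_1 − rank ∂_2 = (27 − 8) − 17 = 2, and the invariant factors of ∂_2 are all 1, so H_1 ≅ Z^2.
  H_2: rank ker ∂_2 − rank ∂_3 = (18 − 17) − 0 = 1, and there is no ∂_3, so H_2 ≅ Z.

H_0 ≅ Z,  H_1 ≅ Z^2,  H_2 ≅ Z.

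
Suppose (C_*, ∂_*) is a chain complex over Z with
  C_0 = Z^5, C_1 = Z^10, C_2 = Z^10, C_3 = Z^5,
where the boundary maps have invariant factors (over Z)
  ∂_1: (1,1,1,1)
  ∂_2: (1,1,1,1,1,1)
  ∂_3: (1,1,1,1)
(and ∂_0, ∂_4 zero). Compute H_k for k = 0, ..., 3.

H_0 ≅ Z,  H_1 = 0,  H_2 = 0,  H_3 ≅ Z.

H_0: b_0 = 5 − 0 − 4 = 1; torsion from ∂_1 factors > 1: none. So H_0 ≅ Z.
H_1: b_1 = 10 − 4 − 6 = 0; torsion from ∂_2 factors > 1: none. So H_1 ≅ 0.
H_2: b_2 = 10 − 6 − 4 = 0; torsion from ∂_3 factors > 1: none. So H_2 ≅ 0.
H_3: b_3 = 5 − 4 − 0 = 1; torsion from ∂_4 factors > 1: none. So H_3 ≅ Z.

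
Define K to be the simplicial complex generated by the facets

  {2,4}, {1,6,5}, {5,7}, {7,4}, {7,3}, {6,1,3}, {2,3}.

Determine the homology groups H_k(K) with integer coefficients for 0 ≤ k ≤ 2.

H_0 ≅ Z,  H_1 ≅ Z^2,  H_2 = 0.

We work with the vertex ordering 1 < 2 < 3 < 4 < 5 < 6 < 7. The simplices of K, each written with vertices in increasing order, are:

  0-simplices (7): [1], [2], [3], [4], [5], [6], [7]
  1-simplices (10): [1,3], [1,5], [1,6], [2,3], [2,4], [3,6], [3,7], [4,7], [5,6], [5,7]
  2-simplices (2): [1,3,6], [1,5,6]

Hence C_0 ≅ Z^7, C_1 ≅ Z^10, C_2 ≅ Z^2.

Boundary ∂_1: C_1 → C_0 is given by ∂[p,q] = [q] − [p]. For instance
  ∂[5,6] = [6] − [5].
As a 7×10 matrix over Z this has rank 6, with invariant factors (1,1,1,1,1,1).

The boundary map ∂_2: C_2 → C_1 sends each 2-simplex [p,q,r] to [q,r] − [p,r] + [p,q]. For instance
  ∂[1,3,6] = [3,6] − [1,6] + [1,3],
  ∂[1,5,6] = [5,6] − [1,6] + [1,5].
This gives a 10×2 integer matrix of rank 2; reducing to Smith normal form yields diagonal entries (1,1).

Reading off H_k = ker ∂_k / im ∂_{k+1}:

  H_0: rank C_0 − rank ∂_1 = 7 − 6 = 1, and the invariant factors of ∂_1 are all 1, so H_0 = Z.
  H_1: rank ker ∂_1 − rank ∂_2 = (10 − 6) − 2 = 2, and the invariant factors of ∂_2 are all 1, so H_1 = Z^2.
  H_2: rank ker ∂_2 − rank ∂_3 = (2 − 2) − 0 = 0, and there is no ∂_3, so H_2 = 0.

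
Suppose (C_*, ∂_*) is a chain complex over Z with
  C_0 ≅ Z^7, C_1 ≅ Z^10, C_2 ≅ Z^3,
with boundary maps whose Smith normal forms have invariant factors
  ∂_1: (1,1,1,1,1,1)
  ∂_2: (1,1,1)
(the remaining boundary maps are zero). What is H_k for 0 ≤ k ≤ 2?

H_0: b_0 = 7 − 0 − 6 = 1; torsion from ∂_1 factors > 1: none. So H_0 = Z.
H_1: b_1 = 10 − 6 − 3 = 1; torsion from ∂_2 factors > 1: none. So H_1 = Z.
H_2: b_2 = 3 − 3 − 0 = 0; torsion from ∂_3 factors > 1: none. So H_2 = 0.

H_0 = Z,  H_1 = Z,  H_2 = 0.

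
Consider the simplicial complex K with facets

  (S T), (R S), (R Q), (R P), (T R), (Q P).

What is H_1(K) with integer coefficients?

H_1 = Z^2.

Order the vertices as P < Q < R < S < T. Listing each simplex with vertices in this order, K has dimension 1 with simplices:

  0-simplices (5): P, Q, R, S, T
  1-simplices (6): PQ, PR, QR, RS, RT, ST

Hence C_0 ≅ Z^5, C_1 ≅ Z^6.

The boundary map ∂_1: C_1 → C_0 is given by ∂[p,q] = [q] − [p]. For instance
  ∂PQ = Q − P.
The 5×6 boundary matrix has rank 4 and Smith normal form diag(1,1,1,1).

Reading off H_k = ker ∂_k / im ∂_{k+1}:

  H_1: rank ker ∂_1 − rank ∂_2 = (6 − 4) − 0 = 2, and there is no ∂_2, so H_1 ≅ Z^2.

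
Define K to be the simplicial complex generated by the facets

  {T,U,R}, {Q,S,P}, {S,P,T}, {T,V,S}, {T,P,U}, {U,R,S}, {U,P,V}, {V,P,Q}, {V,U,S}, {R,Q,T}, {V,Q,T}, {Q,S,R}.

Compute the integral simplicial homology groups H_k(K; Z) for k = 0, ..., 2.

H_0 = Z,  H_1 = Z/2Z,  H_2 = 0.

K has 7 vertices, 18 edges, 12 triangles.
rank ∂_0 = 0, rank ∂_1 = 6 ⇒ b_0 = 7 − 0 − 6 = 1; all invariant factors of ∂_1 are 1 so no torsion. So H_0 = Z.
rank ∂_1 = 6, rank ∂_2 = 12 ⇒ b_1 = 18 − 6 − 12 = 0; ∂_2 has invariant factor(s) [2] giving torsion. So H_1 = Z/2Z.
rank ∂_2 = 12, rank ∂_3 = 0 ⇒ b_2 = 12 − 12 − 0 = 0. So H_2 = 0.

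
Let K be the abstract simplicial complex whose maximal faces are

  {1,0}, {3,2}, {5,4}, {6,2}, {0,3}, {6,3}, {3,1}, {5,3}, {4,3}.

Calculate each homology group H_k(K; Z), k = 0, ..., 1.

Take the total order 0 < 1 < 2 < 3 < 4 < 5 < 6 on the vertex set. Then K (dimension 1) consists of the simplices:

  0-simplices (7): [0], [1], [2], [3], [4], [5], [6]
  1-simplices (9): [0,1], [0,3], [1,3], [2,3], [2,6], [3,4], [3,5], [3,6], [4,5]

giving chain groups C_0 ≅ Z^7, C_1 ≅ Z^9.

∂_1: C_1 → C_0 is given by ∂[p,q] = [q] − [p]. For instance
  ∂[0,1] = [1] − [0].
The resulting 7×9 matrix has rank 6, and its Smith normal form has invariant factors (1,1,1,1,1,1).

Computing H_k = (kernel of ∂_k) / (image of ∂_{k+1}):

  H_0: rank C_0 − rank ∂_1 = 7 − 6 = 1, and the invariant factors of ∂_1 are all 1, so H_0 = Z.
  H_1: rank ker ∂_1 − rank ∂_2 = (9 − 6) − 0 = 3, and there is no ∂_2, so H_1 = Z^3.

H_0 = Z,  H_1 = Z^3.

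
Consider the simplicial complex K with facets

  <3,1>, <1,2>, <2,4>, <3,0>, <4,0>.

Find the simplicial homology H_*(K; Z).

H_0 ≅ Z,  H_1 ≅ Z.

Take the total order 0 < 1 < 2 < 3 < 4 on the vertex set. Then K (dimension 1) consists of the simplices:

  0-simplices (5): [0], [1], [2], [3], [4]
  1-simplices (5): [0,3], [0,4], [1,2], [1,3], [2,4]

so the chain groups are C_0 ≅ Z^5, C_1 ≅ Z^5.

Boundary ∂_1: C_1 → C_0 is given by ∂[p,q] = [q] − [p].
The resulting 5×5 matrix has rank 4, and its Smith normal form has invariant factors (1,1,1,1).

Reading off H_k = ker ∂_k / im ∂_{k+1}:

  H_0: rank C_0 − rank ∂_1 = 5 − 4 = 1, and the invariant factors of ∂_1 are all 1, so H_0 ≅ Z.
  H_1: rank ker ∂_1 − rank ∂_2 = (5 − 4) − 0 = 1, and there is no ∂_2, so H_1 ≅ Z.

As a check, the Euler characteristic is 5 − 5 = 0, which agrees with 1 − 1 = 0.
(K is a triangulation of the circle S^1.)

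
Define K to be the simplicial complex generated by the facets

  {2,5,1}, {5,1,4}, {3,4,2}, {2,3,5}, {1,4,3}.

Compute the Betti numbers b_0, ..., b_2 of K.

b_0 = 1, b_1 = 1, b_2 = 0.

Fix the vertex order 1 < 2 < 3 < 4 < 5 and write every simplex with vertices in increasing order. Then dim K = 2 and the simplices of K are:

  0-simplices (5): [1], [2], [3], [4], [5]
  1-simplices (10): [1,2], [1,3], [1,4], [1,5], [2,3], [2,4], [2,5], [3,4], [3,5], [4,5]
  2-simplices (5): [1,2,5], [1,3,4], [1,4,5], [2,3,4], [2,3,5]

so the chain groups are C_0 ≅ Z^5, C_1 ≅ Z^10, C_2 ≅ Z^5.

The boundary map ∂_1: C_1 → C_0 maps an edge to its endpoints' difference, ∂[p,q] = q − p. For instance
  ∂[1,5] = [5] − [1].
This gives a 5×10 integer matrix of rank 4; reducing to Smith normal form yields diagonal entries (1,1,1,1).

Boundary ∂_2: C_2 → C_1 sends each 2-simplex [p,q,r] to [q,r] − [p,r] + [p,q]. For instance
  ∂[2,3,4] = [3,4] − [2,4] + [2,3],
  ∂[1,4,5] = [4,5] − [1,5] + [1,4].
The 10×5 boundary matrix has rank 5 and Smith normal form diag(1,1,1,1,1).

Computing H_k = (kernel of ∂_k) / (image of ∂_{k+1}):

  H_0: rank C_0 − rank ∂_1 = 5 − 4 = 1, and the invariant factors of ∂_1 are all 1, so H_0 = Z.
  H_1: rank ker ∂_1 − rank ∂_2 = (10 − 4) − 5 = 1, and the invariant factors of ∂_2 are all 1, so H_1 = Z.
  H_2: rank ker ∂_2 − rank ∂_3 = (5 − 5) − 0 = 0, and there is no ∂_3, so H_2 = 0.

As a check, the Euler characteristic is 5 − 10 + 5 = 0, which agrees with 1 − 1 + 0 = 0.

Hence the Betti numbers are b_0 = 1, b_1 = 1, b_2 = 0.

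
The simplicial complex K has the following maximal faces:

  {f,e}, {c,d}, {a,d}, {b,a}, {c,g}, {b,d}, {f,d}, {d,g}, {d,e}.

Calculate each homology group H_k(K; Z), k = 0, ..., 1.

Fix the vertex order a < b < c < d < e < f < g and write every simplex with vertices in increasing order. Then dim K = 1 and the simplices of K are:

  0-simplices (7): a, b, c, d, e, f, g
  1-simplices (9): ab, ad, bd, cd, cg, de, df, dg, ef

giving chain groups C_0 ≅ Z^7, C_1 ≅ Z^9.

The boundary map ∂_1: C_1 → C_0 sends each edge [p,q] (with p < q) to q − p. For instance
  ∂cd = d − c.
The resulting 7×9 matrix has rank 6, and its Smith normal form has invariant factors (1,1,1,1,1,1).

From H_k ≅ ker(∂_k) / im(∂_{k+1}) we obtain:

  H_0: rank C_0 − rank ∂_1 = 7 − 6 = 1, and the invariant factors of ∂_1 are all 1, so H_0 ≅ Z.
  H_1: rank ker ∂_1 − rank ∂_2 = (9 − 6) − 0 = 3, and there is no ∂_2, so H_1 ≅ Z^3.

(K is a triangulation of a wedge of 3 circles.)

H_0 = Z,  H_1 = Z^3.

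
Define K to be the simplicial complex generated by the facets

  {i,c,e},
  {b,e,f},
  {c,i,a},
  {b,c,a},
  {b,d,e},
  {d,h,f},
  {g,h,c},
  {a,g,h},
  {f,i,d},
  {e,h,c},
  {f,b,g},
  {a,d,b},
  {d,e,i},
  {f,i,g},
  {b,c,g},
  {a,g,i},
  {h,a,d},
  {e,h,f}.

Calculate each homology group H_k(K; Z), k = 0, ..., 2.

Order the vertices as a < b < c < d < e < f < g < h < i. Listing each simplex with vertices in this order, K has dimension 2 with simplices:

  0-simplices (9): a, b, c, d, e, f, g, h, i
  1-simplices (27): ab, ac, ad, ag, ah, ai, bc, bd, be, bf, bg, ce, cg, ch, ci, de, df, dh, di, ef, eh, ei, fg, fh, fi, gh, gi
  2-simplices (18): abc, abd, aci, adh, agh, agi, bcg, bde, bef, bfg, ceh, cei, cgh, dei, dfh, dfi, efh, fgi

so the chain groups are C_0 ≅ Z^9, C_1 ≅ Z^27, C_2 ≅ Z^18.

Boundary ∂_1: C_1 → C_0 is given by ∂[p,q] = [q] − [p].
The 9×27 boundary matrix has rank 8 and Smith normal form diag(1,1,1,1,1,1,1,1).

∂_2: C_2 → C_1 maps a triangle to the signed sum of its edges. For instance
  ∂cei = ei − ci + ce,
  ∂adh = dh − ah + ad.
This gives a 27×18 integer matrix of rank 18; reducing to Smith normal form yields diagonal entries (1,1,1,1,1,1,1,1,1,1,1,1,1,1,1,1,1,2).

Reading off H_k = ker ∂_k / im ∂_{k+1}:

  H_0: rank C_0 − rank ∂_1 = 9 − 8 = 1, and the invariant factors of ∂_1 are all 1, so H_0 = Z.
  H_1: rank ker ∂_1 − rank ∂_2 = (27 − 8) − 18 = 1, and ∂_2 has invariant factor 2 > 1, so H_1 = Z ⊕ Z/2Z.
  H_2: rank ker ∂_2 − rank ∂_3 = (18 − 18) − 0 = 0, and there is no ∂_3, so H_2 = 0.

H_0 ≅ Z,  H_1 ≅ Z ⊕ Z/2Z,  H_2 = 0.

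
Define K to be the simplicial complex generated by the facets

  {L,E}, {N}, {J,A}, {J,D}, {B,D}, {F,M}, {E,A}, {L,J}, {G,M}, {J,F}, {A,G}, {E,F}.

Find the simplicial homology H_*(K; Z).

H_0 ≅ Z^2,  H_1 ≅ Z^3.

We work with the vertex ordering A < B < D < E < F < G < J < L < M < N. The simplices of K, each written with vertices in increasing order, are:

  0-simplices (10): A, B, D, E, F, G, J, L, M, N
  1-simplices (11): AE, AG, AJ, BD, DJ, EF, EL, FJ, FM, GM, JL

giving chain groups C_0 ≅ Z^10, C_1 ≅ Z^11.

Boundary ∂_1: C_1 → C_0 maps an edge to its endpoints' difference, ∂[p,q] = q − p.
The resulting 10×11 matrix has rank 8, and its Smith normal form has invariant factors (1,1,1,1,1,1,1,1).

Reading off H_k = ker ∂_k / im ∂_{k+1}:

  H_0: rank C_0 − rank ∂_1 = 10 − 8 = 2, and the invariant factors of ∂_1 are all 1, so H_0 ≅ Z^2.
  H_1: rank ker ∂_1 − rank ∂_2 = (11 − 8) − 0 = 3, and there is no ∂_2, so H_1 ≅ Z^3.

As a check, the Euler characteristic is 10 − 11 = -1, which agrees with 2 − 3 = -1.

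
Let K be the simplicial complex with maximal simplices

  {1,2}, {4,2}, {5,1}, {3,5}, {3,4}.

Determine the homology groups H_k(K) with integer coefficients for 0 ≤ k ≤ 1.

Order the vertices as 1 < 2 < 3 < 4 < 5. Listing each simplex with vertices in this order, K has dimension 1 with simplices:

  0-simplices (5): [1], [2], [3], [4], [5]
  1-simplices (5): [1,2], [1,5], [2,4], [3,4], [3,5]

Hence C_0 ≅ Z^5, C_1 ≅ Z^5.

The boundary map ∂_1: C_1 → C_0 sends each edge [p,q] (with p < q) to q − p.
This gives a 5×5 integer matrix of rank 4; reducing to Smith normal form yields diagonal entries (1,1,1,1).

Reading off H_k = ker ∂_k / im ∂_{k+1}:

  H_0: rank C_0 − rank ∂_1 = 5 − 4 = 1, and the invariant factors of ∂_1 are all 1, so H_0 = Z.
  H_1: rank ker ∂_1 − rank ∂_2 = (5 − 4) − 0 = 1, and there is no ∂_2, so H_1 = Z.

(K is a triangulation of the circle S^1.)

H_0 = Z,  H_1 = Z.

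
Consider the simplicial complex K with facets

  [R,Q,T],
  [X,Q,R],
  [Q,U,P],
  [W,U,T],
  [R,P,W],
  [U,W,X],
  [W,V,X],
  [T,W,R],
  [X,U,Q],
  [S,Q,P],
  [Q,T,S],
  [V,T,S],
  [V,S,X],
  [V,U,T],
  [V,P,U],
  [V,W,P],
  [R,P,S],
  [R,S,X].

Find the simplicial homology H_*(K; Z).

H_0 = Z,  H_1 = Z ⊕ Z/2,  H_2 = 0.

Fix the vertex order P < Q < R < S < T < U < V < W < X and write every simplex with vertices in increasing order. Then dim K = 2 and the simplices of K are:

  0-simplices (9): P, Q, R, S, T, U, V, W, X
  1-simplices (27): PQ, PR, PS, PU, PV, PW, QR, QS, QT, QU, QX, RS, RT, RW, RX, ST, SV, SX, TU, TV, TW, UV, UW, UX, VW, VX, WX
  2-simplices (18): PQS, PQU, PRS, PRW, PUV, PVW, QRT, QRX, QST, QUX, RSX, RTW, STV, SVX, TUV, TUW, UWX, VWX

giving chain groups C_0 ≅ Z^9, C_1 ≅ Z^27, C_2 ≅ Z^18.

∂_1: C_1 → C_0 is given by ∂[p,q] = [q] − [p].
This gives a 9×27 integer matrix of rank 8; reducing to Smith normal form yields diagonal entries (1,1,1,1,1,1,1,1).

∂_2: C_2 → C_1 acts by ∂[p,q,r] = [q,r] − [p,r] + [p,q]. For instance
  ∂PRS = RS − PS + PR,
  ∂SVX = VX − SX + SV.
The 27×18 boundary matrix has rank 18 and Smith normal form diag(1,1,1,1,1,1,1,1,1,1,1,1,1,1,1,1,1,2).

Now H_k = ker ∂_k / im ∂_{k+1}, so:

  H_0: rank C_0 − rank ∂_1 = 9 − 8 = 1, and the invariant factors of ∂_1 are all 1, so H_0 = Z.
  H_1: rank ker ∂_1 − rank ∂_2 = (27 − 8) − 18 = 1, and ∂_2 has invariant factor 2 > 1, so H_1 = Z ⊕ Z/2.
  H_2: rank ker ∂_2 − rank ∂_3 = (18 − 18) − 0 = 0, and there is no ∂_3, so H_2 = 0.

(K is a triangulation of the Klein bottle.)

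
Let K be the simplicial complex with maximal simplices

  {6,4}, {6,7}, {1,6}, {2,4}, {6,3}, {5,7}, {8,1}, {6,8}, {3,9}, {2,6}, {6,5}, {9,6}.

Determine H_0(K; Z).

H_0 ≅ Z.

Take the total order 1 < 2 < 3 < 4 < 5 < 6 < 7 < 8 < 9 on the vertex set. Then K (dimension 1) consists of the simplices:

  0-simplices (9): [1], [2], [3], [4], [5], [6], [7], [8], [9]
  1-simplices (12): [1,6], [1,8], [2,4], [2,6], [3,6], [3,9], [4,6], [5,6], [5,7], [6,7], [6,8], [6,9]

so the chain groups are C_0 ≅ Z^9, C_1 ≅ Z^12.

The boundary map ∂_1: C_1 → C_0 sends each edge [p,q] (with p < q) to q − p.
As a 9×12 matrix over Z this has rank 8, with invariant factors (1,1,1,1,1,1,1,1).

From H_k ≅ ker(∂_k) / im(∂_{k+1}) we obtain:

  H_0: rank C_0 − rank ∂_1 = 9 − 8 = 1, and the invariant factors of ∂_1 are all 1, so H_0 ≅ Z.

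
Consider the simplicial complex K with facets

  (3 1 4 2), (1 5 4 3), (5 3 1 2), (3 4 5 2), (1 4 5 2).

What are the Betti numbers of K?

b_0 = 1, b_1 = 0, b_2 = 0, b_3 = 1.

We work with the vertex ordering 1 < 2 < 3 < 4 < 5. The simplices of K, each written with vertices in increasing order, are:

  0-simplices (5): [1], [2], [3], [4], [5]
  1-simplices (10): [1,2], [1,3], [1,4], [1,5], [2,3], [2,4], [2,5], [3,4], [3,5], [4,5]
  2-simplices (10): [1,2,3], [1,2,4], [1,2,5], [1,3,4], [1,3,5], [1,4,5], [2,3,4], [2,3,5], [2,4,5], [3,4,5]
  3-simplices (5): [1,2,3,4], [1,2,3,5], [1,2,4,5], [1,3,4,5], [2,3,4,5]

so the chain groups are C_0 ≅ Z^5, C_1 ≅ Z^10, C_2 ≅ Z^10, C_3 ≅ Z^5.

Boundary ∂_1: C_1 → C_0 is given by ∂[p,q] = [q] − [p]. For instance
  ∂[1,3] = [3] − [1].
The resulting 5×10 matrix has rank 4, and its Smith normal form has invariant factors (1,1,1,1).

∂_2: C_2 → C_1 acts by ∂[p,q,r] = [q,r] − [p,r] + [p,q]. For instance
  ∂[2,3,5] = [3,5] − [2,5] + [2,3],
  ∂[1,3,5] = [3,5] − [1,5] + [1,3].
The resulting 10×10 matrix has rank 6, and its Smith normal form has invariant factors (1,1,1,1,1,1).

∂_3: C_3 → C_2 sends each 3-simplex σ to the alternating sum Σ_i (−1)^i (σ with its i-th vertex removed). For instance
  ∂[2,3,4,5] = [3,4,5] − [2,4,5] + [2,3,5] − [2,3,4],
  ∂[1,2,3,4] = [2,3,4] − [1,3,4] + [1,2,4] − [1,2,3].
This gives a 10×5 integer matrix of rank 4; reducing to Smith normal form yields diagonal entries (1,1,1,1).

From H_k ≅ ker(∂_k) / im(∂_{k+1}) we obtain:

  H_0: rank C_0 − rank ∂_1 = 5 − 4 = 1, and the invariant factors of ∂_1 are all 1, so H_0 = Z.
  H_1: rank ker ∂_1 − rank ∂_2 = (10 − 4) − 6 = 0, and the invariant factors of ∂_2 are all 1, so H_1 = 0.
  H_2: rank ker ∂_2 − rank ∂_3 = (10 − 6) − 4 = 0, and the invariant factors of ∂_3 are all 1, so H_2 = 0.
  H_3: rank ker ∂_3 − rank ∂_4 = (5 − 4) − 0 = 1, and there is no ∂_4, so H_3 = Z.

As a check, the Euler characteristic is 5 − 10 + 10 − 5 = 0, which agrees with 1 − 0 + 0 − 1 = 0.

Hence the Betti numbers are b_0 = 1, b_1 = 0, b_2 = 0, b_3 = 1.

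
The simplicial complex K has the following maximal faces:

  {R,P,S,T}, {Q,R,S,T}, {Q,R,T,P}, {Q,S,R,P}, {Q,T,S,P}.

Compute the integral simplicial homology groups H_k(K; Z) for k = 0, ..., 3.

Order the vertices as P < Q < R < S < T. Listing each simplex with vertices in this order, K has dimension 3 with simplices:

  0-simplices (5): P, Q, R, S, T
  1-simplices (10): PQ, PR, PS, PT, QR, QS, QT, RS, RT, ST
  2-simplices (10): PQR, PQS, PQT, PRS, PRT, PST, QRS, QRT, QST, RST
  3-simplices (5): PQRS, PQRT, PQST, PRST, QRST

Hence C_0 ≅ Z^5, C_1 ≅ Z^10, C_2 ≅ Z^10, C_3 ≅ Z^5.

The boundary map ∂_1: C_1 → C_0 maps an edge to its endpoints' difference, ∂[p,q] = q − p. For instance
  ∂QT = T − Q.
The 5×10 boundary matrix has rank 4 and Smith normal form diag(1,1,1,1).

Boundary ∂_2: C_2 → C_1 maps a triangle to the signed sum of its edges. For instance
  ∂QST = ST − QT + QS,
  ∂PQT = QT − PT + PQ.
This gives a 10×10 integer matrix of rank 6; reducing to Smith normal form yields diagonal entries (1,1,1,1,1,1).

∂_3: C_3 → C_2 sends each 3-simplex σ to the alternating sum Σ_i (−1)^i (σ with its i-th vertex removed). For instance
  ∂PQST = QST − PST + PQT − PQS,
  ∂PQRT = QRT − PRT + PQT − PQR.
As a 10×5 matrix over Z this has rank 4, with invariant factors (1,1,1,1).

Now H_k = ker ∂_k / im ∂_{k+1}, so:

  H_0: rank C_0 − rank ∂_1 = 5 − 4 = 1, and the invariant factors of ∂_1 are all 1, so H_0 = Z.
  H_1: rank ker ∂_1 − rank ∂_2 = (10 − 4) − 6 = 0, and the invariant factors of ∂_2 are all 1, so H_1 = 0.
  H_2: rank ker ∂_2 − rank ∂_3 = (10 − 6) − 4 = 0, and the invariant factors of ∂_3 are all 1, so H_2 = 0.
  H_3: rank ker ∂_3 − rank ∂_4 = (5 − 4) − 0 = 1, and there is no ∂_4, so H_3 = Z.

(K is a triangulation of the 3-sphere S^3.)

H_0 ≅ Z,  H_1 = 0,  H_2 = 0,  H_3 ≅ Z.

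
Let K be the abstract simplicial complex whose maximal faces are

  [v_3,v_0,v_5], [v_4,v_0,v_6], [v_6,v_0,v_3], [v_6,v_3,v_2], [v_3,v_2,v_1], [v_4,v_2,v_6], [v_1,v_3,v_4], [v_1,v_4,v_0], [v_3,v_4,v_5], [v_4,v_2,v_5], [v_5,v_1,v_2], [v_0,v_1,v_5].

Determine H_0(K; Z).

H_0 = Z.

Take the total order v_0 < v_1 < v_2 < v_3 < v_4 < v_5 < v_6 on the vertex set. Then K (dimension 2) consists of the simplices:

  0-simplices (7): [v_0], [v_1], [v_2], [v_3], [v_4], [v_5], [v_6]
  1-simplices (18): (18 of them)
  2-simplices (12): (12 of them)

so the chain groups are C_0 ≅ Z^7, C_1 ≅ Z^18, C_2 ≅ Z^12.

The boundary map ∂_1: C_1 → C_0 sends each edge [p,q] (with p < q) to q − p. For instance
  ∂[v_3,v_6] = [v_6] − [v_3].
This gives a 7×18 integer matrix of rank 6; reducing to Smith normal form yields diagonal entries (1,1,1,1,1,1).

Boundary ∂_2: C_2 → C_1 sends each 2-simplex [p,q,r] to [q,r] − [p,r] + [p,q]. For instance
  ∂[v_1,v_2,v_3] = [v_2,v_3] − [v_1,v_3] + [v_1,v_2],
  ∂[v_2,v_4,v_6] = [v_4,v_6] − [v_2,v_6] + [v_2,v_4].
The 18×12 boundary matrix has rank 12 and Smith normal form diag(1,1,1,1,1,1,1,1,1,1,1,2).

From H_k ≅ ker(∂_k) / im(∂_{k+1}) we obtain:

  H_0: rank C_0 − rank ∂_1 = 7 − 6 = 1, and the invariant factors of ∂_1 are all 1, so H_0 = Z.

(K is a triangulation of the real projective plane RP^2.)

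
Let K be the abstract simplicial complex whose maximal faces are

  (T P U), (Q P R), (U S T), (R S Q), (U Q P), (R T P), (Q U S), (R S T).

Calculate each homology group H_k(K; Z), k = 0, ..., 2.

H_0 = Z,  H_1 = 0,  H_2 = Z.

K has 6 vertices, 12 edges, 8 triangles.
rank ∂_0 = 0, rank ∂_1 = 5 ⇒ b_0 = 6 − 0 − 5 = 1; all invariant factors of ∂_1 are 1 so no torsion. So H_0 ≅ Z.
rank ∂_1 = 5, rank ∂_2 = 7 ⇒ b_1 = 12 − 5 − 7 = 0; all invariant factors of ∂_2 are 1 so no torsion. So H_1 ≅ 0.
rank ∂_2 = 7, rank ∂_3 = 0 ⇒ b_2 = 8 − 7 − 0 = 1. So H_2 ≅ Z.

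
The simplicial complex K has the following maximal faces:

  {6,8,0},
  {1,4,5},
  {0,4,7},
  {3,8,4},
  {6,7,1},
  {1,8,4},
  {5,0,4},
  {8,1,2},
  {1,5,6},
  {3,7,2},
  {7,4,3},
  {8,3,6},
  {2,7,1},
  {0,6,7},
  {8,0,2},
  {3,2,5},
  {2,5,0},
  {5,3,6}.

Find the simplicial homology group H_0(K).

H_0 = Z.

Order the vertices as 0 < 1 < 2 < 3 < 4 < 5 < 6 < 7 < 8. Listing each simplex with vertices in this order, K has dimension 2 with simplices:

  0-simplices (9): [0], [1], [2], [3], [4], [5], [6], [7], [8]
  1-simplices (27): (27 of them)
  2-simplices (18): [0,2,5], [0,2,8], [0,4,5], [0,4,7], [0,6,7], [0,6,8], [1,2,7], [1,2,8], [1,4,5], [1,4,8], [1,5,6], [1,6,7], [2,3,5], [2,3,7], [3,4,7], [3,4,8], [3,5,6], [3,6,8]

so the chain groups are C_0 ≅ Z^9, C_1 ≅ Z^27, C_2 ≅ Z^18.

Boundary ∂_1: C_1 → C_0 maps an edge to its endpoints' difference, ∂[p,q] = q − p.
This gives a 9×27 integer matrix of rank 8; reducing to Smith normal form yields diagonal entries (1,1,1,1,1,1,1,1).

∂_2: C_2 → C_1 maps a triangle to the signed sum of its edges. For instance
  ∂[0,4,5] = [4,5] − [0,5] + [0,4],
  ∂[1,4,8] = [4,8] − [1,8] + [1,4].
The 27×18 boundary matrix has rank 17 and Smith normal form diag(1,1,1,1,1,1,1,1,1,1,1,1,1,1,1,1,1).

Reading off H_k = ker ∂_k / im ∂_{k+1}:

  H_0: rank C_0 − rank ∂_1 = 9 − 8 = 1, and the invariant factors of ∂_1 are all 1, so H_0 ≅ Z.

(K is a triangulation of the torus T^2.)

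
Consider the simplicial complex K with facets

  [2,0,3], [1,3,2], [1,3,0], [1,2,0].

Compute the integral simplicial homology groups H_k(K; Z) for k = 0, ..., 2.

H_0 ≅ Z,  H_1 = 0,  H_2 ≅ Z.

Fix the vertex order 0 < 1 < 2 < 3 and write every simplex with vertices in increasing order. Then dim K = 2 and the simplices of K are:

  0-simplices (4): [0], [1], [2], [3]
  1-simplices (6): [0,1], [0,2], [0,3], [1,2], [1,3], [2,3]
  2-simplices (4): [0,1,2], [0,1,3], [0,2,3], [1,2,3]

Hence C_0 ≅ Z^4, C_1 ≅ Z^6, C_2 ≅ Z^4.

Boundary ∂_1: C_1 → C_0 maps an edge to its endpoints' difference, ∂[p,q] = q − p.
The resulting 4×6 matrix has rank 3, and its Smith normal form has invariant factors (1,1,1).

Boundary ∂_2: C_2 → C_1 maps a triangle to the signed sum of its edges. For instance
  ∂[0,1,2] = [1,2] − [0,2] + [0,1],
  ∂[0,2,3] = [2,3] − [0,3] + [0,2].
As a 6×4 matrix over Z this has rank 3, with invariant factors (1,1,1).

From H_k ≅ ker(∂_k) / im(∂_{k+1}) we obtain:

  H_0: rank C_0 − rank ∂_1 = 4 − 3 = 1, and the invariant factors of ∂_1 are all 1, so H_0 = Z.
  H_1: rank ker ∂_1 − rank ∂_2 = (6 − 3) − 3 = 0, and the invariant factors of ∂_2 are all 1, so H_1 = 0.
  H_2: rank ker ∂_2 − rank ∂_3 = (4 − 3) − 0 = 1, and there is no ∂_3, so H_2 = Z.

As a check, the Euler characteristic is 4 − 6 + 4 = 2, which agrees with 1 − 0 + 1 = 2.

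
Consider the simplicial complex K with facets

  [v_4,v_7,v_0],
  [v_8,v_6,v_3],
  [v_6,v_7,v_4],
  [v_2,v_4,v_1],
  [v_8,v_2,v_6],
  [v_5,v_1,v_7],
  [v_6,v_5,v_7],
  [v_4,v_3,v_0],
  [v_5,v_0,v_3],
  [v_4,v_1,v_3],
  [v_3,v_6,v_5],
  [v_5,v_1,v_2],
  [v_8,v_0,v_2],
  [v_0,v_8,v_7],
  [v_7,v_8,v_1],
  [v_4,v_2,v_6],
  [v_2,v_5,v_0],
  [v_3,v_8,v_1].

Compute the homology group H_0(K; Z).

K has 9 vertices, 27 edges, 18 triangles.
rank ∂_0 = 0, rank ∂_1 = 8 ⇒ b_0 = 9 − 0 − 8 = 1; all invariant factors of ∂_1 are 1 so no torsion. So H_0 ≅ Z.

H_0 = Z.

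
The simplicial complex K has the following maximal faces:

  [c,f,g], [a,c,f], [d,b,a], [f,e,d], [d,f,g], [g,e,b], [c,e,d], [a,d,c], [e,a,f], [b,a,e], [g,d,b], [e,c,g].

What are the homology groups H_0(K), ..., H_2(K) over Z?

H_0 ≅ Z,  H_1 ≅ Z/2,  H_2 = 0.

Fix the vertex order a < b < c < d < e < f < g and write every simplex with vertices in increasing order. Then dim K = 2 and the simplices of K are:

  0-simplices (7): a, b, c, d, e, f, g
  1-simplices (18): ab, ac, ad, ae, af, bd, be, bg, cd, ce, cf, cg, de, df, dg, ef, eg, fg
  2-simplices (12): abd, abe, acd, acf, aef, bdg, beg, cde, ceg, cfg, def, dfg

Hence C_0 ≅ Z^7, C_1 ≅ Z^18, C_2 ≅ Z^12.

Boundary ∂_1: C_1 → C_0 sends each edge [p,q] (with p < q) to q − p. For instance
  ∂bd = d − b.
This gives a 7×18 integer matrix of rank 6; reducing to Smith normal form yields diagonal entries (1,1,1,1,1,1).

The boundary map ∂_2: C_2 → C_1 sends each 2-simplex [p,q,r] to [q,r] − [p,r] + [p,q]. For instance
  ∂aef = ef − af + ae,
  ∂ceg = eg − cg + ce.
This gives a 18×12 integer matrix of rank 12; reducing to Smith normal form yields diagonal entries (1,1,1,1,1,1,1,1,1,1,1,2).

Reading off H_k = ker ∂_k / im ∂_{k+1}:

  H_0: rank C_0 − rank ∂_1 = 7 − 6 = 1, and the invariant factors of ∂_1 are all 1, so H_0 ≅ Z.
  H_1: rank ker ∂_1 − rank ∂_2 = (18 − 6) − 12 = 0, and ∂_2 has invariant factor 2 > 1, so H_1 ≅ Z/2.
  H_2: rank ker ∂_2 − rank ∂_3 = (12 − 12) − 0 = 0, and there is no ∂_3, so H_2 ≅ 0.

As a check, the Euler characteristic is 7 − 18 + 12 = 1, which agrees with 1 − 0 + 0 = 1.
(K is a triangulation of the real projective plane RP^2.)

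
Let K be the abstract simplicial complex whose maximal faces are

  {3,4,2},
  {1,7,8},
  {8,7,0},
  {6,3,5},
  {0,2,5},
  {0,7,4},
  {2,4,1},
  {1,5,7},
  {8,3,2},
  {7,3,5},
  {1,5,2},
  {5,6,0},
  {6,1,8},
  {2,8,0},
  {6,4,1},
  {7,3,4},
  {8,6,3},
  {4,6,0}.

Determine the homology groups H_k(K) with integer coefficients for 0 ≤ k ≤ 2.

H_0 ≅ Z,  H_1 ≅ Z^2,  H_2 ≅ Z.

We work with the vertex ordering 0 < 1 < 2 < 3 < 4 < 5 < 6 < 7 < 8. The simplices of K, each written with vertices in increasing order, are:

  0-simplices (9): [0], [1], [2], [3], [4], [5], [6], [7], [8]
  1-simplices (27): (27 of them)
  2-simplices (18): [0,2,5], [0,2,8], [0,4,6], [0,4,7], [0,5,6], [0,7,8], [1,2,4], [1,2,5], [1,4,6], [1,5,7], [1,6,8], [1,7,8], [2,3,4], [2,3,8], [3,4,7], [3,5,6], [3,5,7], [3,6,8]

Hence C_0 ≅ Z^9, C_1 ≅ Z^27, C_2 ≅ Z^18.

The boundary map ∂_1: C_1 → C_0 is given by ∂[p,q] = [q] − [p].
The 9×27 boundary matrix has rank 8 and Smith normal form diag(1,1,1,1,1,1,1,1).

∂_2: C_2 → C_1 maps a triangle to the signed sum of its edges. For instance
  ∂[1,5,7] = [5,7] − [1,7] + [1,5],
  ∂[3,4,7] = [4,7] − [3,7] + [3,4].
The 27×18 boundary matrix has rank 17 and Smith normal form diag(1,1,1,1,1,1,1,1,1,1,1,1,1,1,1,1,1).

Reading off H_k = ker ∂_k / im ∂_{k+1}:

  H_0: rank C_0 − rank ∂_1 = 9 − 8 = 1, and the invariant factors of ∂_1 are all 1, so H_0 = Z.
  H_1: rank ker ∂_1 − rank ∂_2 = (27 − 8) − 17 = 2, and the invariant factors of ∂_2 are all 1, so H_1 = Z^2.
  H_2: rank ker ∂_2 − rank ∂_3 = (18 − 17) − 0 = 1, and there is no ∂_3, so H_2 = Z.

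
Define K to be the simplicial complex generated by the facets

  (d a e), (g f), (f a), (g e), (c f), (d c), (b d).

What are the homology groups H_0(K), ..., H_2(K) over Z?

H_0 = Z,  H_1 = Z^2,  H_2 = 0.

Fix the vertex order a < b < c < d < e < f < g and write every simplex with vertices in increasing order. Then dim K = 2 and the simplices of K are:

  0-simplices (7): a, b, c, d, e, f, g
  1-simplices (9): ad, ae, af, bd, cd, cf, de, eg, fg
  2-simplices (1): ade

giving chain groups C_0 ≅ Z^7, C_1 ≅ Z^9, C_2 ≅ Z^1.

The boundary map ∂_1: C_1 → C_0 maps an edge to its endpoints' difference, ∂[p,q] = q − p.
The resulting 7×9 matrix has rank 6, and its Smith normal form has invariant factors (1,1,1,1,1,1).

Boundary ∂_2: C_2 → C_1 acts by ∂[p,q,r] = [q,r] − [p,r] + [p,q]. For instance
  ∂ade = de − ae + ad.
The 9×1 boundary matrix has rank 1 and Smith normal form diag(1).

Now H_k = ker ∂_k / im ∂_{k+1}, so:

  H_0: rank C_0 − rank ∂_1 = 7 − 6 = 1, and the invariant factors of ∂_1 are all 1, so H_0 = Z.
  H_1: rank ker ∂_1 − rank ∂_2 = (9 − 6) − 1 = 2, and the invariant factors of ∂_2 are all 1, so H_1 = Z^2.
  H_2: rank ker ∂_2 − rank ∂_3 = (1 − 1) − 0 = 0, and there is no ∂_3, so H_2 = 0.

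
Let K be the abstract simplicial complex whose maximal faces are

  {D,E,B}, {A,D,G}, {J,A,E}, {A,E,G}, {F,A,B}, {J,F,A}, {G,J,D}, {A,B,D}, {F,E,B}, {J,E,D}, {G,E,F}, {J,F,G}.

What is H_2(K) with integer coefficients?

Order the vertices as A < B < D < E < F < G < J. Listing each simplex with vertices in this order, K has dimension 2 with simplices:

  0-simplices (7): A, B, D, E, F, G, J
  1-simplices (18): AB, AD, AE, AF, AG, AJ, BD, BE, BF, DE, DG, DJ, EF, EG, EJ, FG, FJ, GJ
  2-simplices (12): ABD, ABF, ADG, AEG, AEJ, AFJ, BDE, BEF, DEJ, DGJ, EFG, FGJ

Hence C_0 ≅ Z^7, C_1 ≅ Z^18, C_2 ≅ Z^12.

Boundary ∂_1: C_1 → C_0 sends each edge [p,q] (with p < q) to q − p. For instance
  ∂GJ = J − G.
This gives a 7×18 integer matrix of rank 6; reducing to Smith normal form yields diagonal entries (1,1,1,1,1,1).

The boundary map ∂_2: C_2 → C_1 maps a triangle to the signed sum of its edges. For instance
  ∂BEF = EF − BF + BE,
  ∂AFJ = FJ − AJ + AF.
The 18×12 boundary matrix has rank 12 and Smith normal form diag(1,1,1,1,1,1,1,1,1,1,1,2).

Now H_k = ker ∂_k / im ∂_{k+1}, so:

  H_2: rank ker ∂_2 − rank ∂_3 = (12 − 12) − 0 = 0, and there is no ∂_3, so H_2 = 0.

(K is a triangulation of the real projective plane RP^2.)

H_2 = 0.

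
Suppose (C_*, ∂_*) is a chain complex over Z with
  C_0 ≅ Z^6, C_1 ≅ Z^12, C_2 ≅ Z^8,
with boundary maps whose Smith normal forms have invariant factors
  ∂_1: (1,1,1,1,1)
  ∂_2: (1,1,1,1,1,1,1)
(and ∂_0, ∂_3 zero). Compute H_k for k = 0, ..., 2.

H_0 = Z,  H_1 = 0,  H_2 = Z.

H_0: b_0 = 6 − 0 − 5 = 1; torsion from ∂_1 factors > 1: none. So H_0 = Z.
H_1: b_1 = 12 − 5 − 7 = 0; torsion from ∂_2 factors > 1: none. So H_1 = 0.
H_2: b_2 = 8 − 7 − 0 = 1; torsion from ∂_3 factors > 1: none. So H_2 = Z.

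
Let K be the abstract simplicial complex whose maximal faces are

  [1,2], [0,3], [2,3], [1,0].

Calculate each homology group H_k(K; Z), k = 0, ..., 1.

Take the total order 0 < 1 < 2 < 3 on the vertex set. Then K (dimension 1) consists of the simplices:

  0-simplices (4): [0], [1], [2], [3]
  1-simplices (4): [0,1], [0,3], [1,2], [2,3]

so the chain groups are C_0 ≅ Z^4, C_1 ≅ Z^4.

∂_1: C_1 → C_0 sends each edge [p,q] (with p < q) to q − p. For instance
  ∂[1,2] = [2] − [1].
The 4×4 boundary matrix has rank 3 and Smith normal form diag(1,1,1).

Computing H_k = (kernel of ∂_k) / (image of ∂_{k+1}):

  H_0: rank C_0 − rank ∂_1 = 4 − 3 = 1, and the invariant factors of ∂_1 are all 1, so H_0 ≅ Z.
  H_1: rank ker ∂_1 − rank ∂_2 = (4 − 3) − 0 = 1, and there is no ∂_2, so H_1 ≅ Z.

H_0 ≅ Z,  H_1 ≅ Z.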